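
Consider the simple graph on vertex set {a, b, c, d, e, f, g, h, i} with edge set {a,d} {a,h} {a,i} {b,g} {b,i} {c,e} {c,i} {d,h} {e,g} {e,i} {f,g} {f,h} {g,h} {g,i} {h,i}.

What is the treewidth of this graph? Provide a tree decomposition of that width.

Each bag holds 3 vertices, so the decomposition has width 2, which upper-bounds the treewidth. Conversely, {a, d, h} is a clique of size 3, and the vertices of any clique must share a bag in every tree decomposition; so some bag has ≥ 3 vertices and tw(G) ≥ 2. Combining the bounds, tw(G) = 2.

Treewidth 2.
One optimal decomposition is:
Bags: B1 = {g, h, i}  B2 = {e, g, i}  B3 = {a, h, i}  B4 = {b, g, i}  B5 = {f, g, h}  B6 = {c, e, i}  B7 = {a, d, h}
Tree: B1–B2, B1–B3, B2–B4, B1–B5, B2–B6, B3–B7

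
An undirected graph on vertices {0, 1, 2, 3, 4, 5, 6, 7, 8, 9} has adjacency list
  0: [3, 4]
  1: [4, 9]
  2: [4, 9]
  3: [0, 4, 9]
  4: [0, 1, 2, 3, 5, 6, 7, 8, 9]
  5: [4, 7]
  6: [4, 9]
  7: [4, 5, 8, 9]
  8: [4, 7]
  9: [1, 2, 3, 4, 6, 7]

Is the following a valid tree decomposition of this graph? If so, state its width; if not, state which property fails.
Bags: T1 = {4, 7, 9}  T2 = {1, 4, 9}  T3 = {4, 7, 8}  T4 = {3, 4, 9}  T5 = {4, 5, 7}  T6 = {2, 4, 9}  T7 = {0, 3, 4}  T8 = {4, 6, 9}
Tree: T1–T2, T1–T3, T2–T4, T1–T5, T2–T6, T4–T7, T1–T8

Yes; width 2.

Vertex coverage: the bags together contain {0, 1, 2, 3, 4, 5, 6, 7, 8, 9}, the full vertex set. Edge coverage: each edge of G has both endpoints in at least one bag. Running intersection: for every vertex, the bags containing it form a connected subtree. All three properties hold, so this is a valid tree decomposition of width max|bag| − 1 = 2, and hence tw(G) ≤ 2.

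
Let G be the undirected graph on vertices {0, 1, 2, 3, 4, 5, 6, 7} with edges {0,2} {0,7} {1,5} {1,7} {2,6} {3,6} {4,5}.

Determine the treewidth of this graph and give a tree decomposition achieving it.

Every bag has size at most 2, so the width is 2 − 1 = 1 and tw(G) ≤ 1. G has an edge, so its treewidth is at least 1. Combining the bounds, tw(G) = 1.

Treewidth 1.
Bags: B1 = {4, 5}  B2 = {1, 5}  B3 = {1, 7}  B4 = {0, 7}  B5 = {0, 2}  B6 = {2, 6}  B7 = {3, 6}
Tree: B1–B2, B2–B3, B3–B4, B4–B5, B5–B6, B6–B7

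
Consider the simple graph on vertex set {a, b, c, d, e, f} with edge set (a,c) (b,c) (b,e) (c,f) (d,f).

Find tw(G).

A width-1 tree decomposition is:
Bags: B1 = {c, f}  B2 = {b, c}  B3 = {a, c}  B4 = {b, e}  B5 = {d, f}
Tree: B1–B2, B2–B3, B2–B4, B1–B5
Each bag holds 2 vertices, so the decomposition has width 1, which upper-bounds the treewidth. Any graph with an edge has treewidth ≥ 1, and G has the edge f–c. Combining the bounds, tw(G) = 1.

1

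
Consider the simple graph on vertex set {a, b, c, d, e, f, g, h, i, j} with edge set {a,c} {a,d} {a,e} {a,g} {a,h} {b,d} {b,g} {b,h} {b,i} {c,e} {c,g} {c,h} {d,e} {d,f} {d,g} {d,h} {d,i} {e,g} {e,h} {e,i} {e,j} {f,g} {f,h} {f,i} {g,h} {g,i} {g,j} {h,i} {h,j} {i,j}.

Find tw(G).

A width-4 tree decomposition is:
Bags: B1 = {e, g, h, i, j}  B2 = {d, e, g, h, i}  B3 = {b, d, g, h, i}  B4 = {d, f, g, h, i}  B5 = {a, d, e, g, h}  B6 = {a, c, e, g, h}
Tree: B1–B2, B2–B3, B3–B4, B2–B5, B5–B6
Every bag has size at most 5, so the width is 5 − 1 = 4 and tw(G) ≤ 4. On the other hand G contains the 5-clique {a, d, e, g, h}. A clique must lie in a single bag of any decomposition, so no decomposition can have width below 4. The upper and lower bounds meet at 4, so that is the treewidth.

4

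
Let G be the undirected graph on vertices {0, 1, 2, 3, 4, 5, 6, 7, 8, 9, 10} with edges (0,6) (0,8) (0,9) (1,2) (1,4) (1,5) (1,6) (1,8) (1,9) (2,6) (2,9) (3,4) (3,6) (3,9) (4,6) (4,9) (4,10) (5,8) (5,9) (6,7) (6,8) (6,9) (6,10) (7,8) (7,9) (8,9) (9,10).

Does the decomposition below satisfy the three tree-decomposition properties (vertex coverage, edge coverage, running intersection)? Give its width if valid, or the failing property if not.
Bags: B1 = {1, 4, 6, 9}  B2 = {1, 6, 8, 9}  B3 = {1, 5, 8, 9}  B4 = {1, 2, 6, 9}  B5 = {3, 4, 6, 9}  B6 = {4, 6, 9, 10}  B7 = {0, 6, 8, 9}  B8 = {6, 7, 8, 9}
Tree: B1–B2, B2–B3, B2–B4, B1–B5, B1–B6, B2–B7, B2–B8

Every vertex of G appears in some bag (union = {0, 1, 2, 3, 4, 5, 6, 7, 8, 9, 10}); every edge is covered by a bag; and for each vertex v the set of bags containing v is connected in the bag tree. The decomposition is therefore valid. The largest bag has 4 vertices, so the width is 3.

Yes; width 3.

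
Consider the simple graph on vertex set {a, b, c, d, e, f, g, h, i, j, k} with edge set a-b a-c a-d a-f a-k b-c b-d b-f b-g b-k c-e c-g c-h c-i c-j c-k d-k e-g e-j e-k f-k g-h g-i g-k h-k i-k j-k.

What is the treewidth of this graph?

3

A width-3 tree decomposition is:
Bags: B1 = {c, g, h, k}  B2 = {c, e, g, k}  B3 = {c, e, j, k}  B4 = {c, g, i, k}  B5 = {b, c, g, k}  B6 = {a, b, c, k}  B7 = {a, b, f, k}  B8 = {a, b, d, k}
Tree: B1–B2, B2–B3, B2–B4, B2–B5, B5–B6, B6–B7, B7–B8
Each bag holds 4 vertices, so the decomposition has width 3, which upper-bounds the treewidth. Conversely, {a, b, d, k} is a clique of size 4, and the vertices of any clique must share a bag in every tree decomposition; so some bag has ≥ 4 vertices and tw(G) ≥ 3. Therefore the treewidth is 3.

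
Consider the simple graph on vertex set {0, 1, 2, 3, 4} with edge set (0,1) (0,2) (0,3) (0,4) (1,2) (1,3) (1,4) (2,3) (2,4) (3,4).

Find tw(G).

4

A width-4 tree decomposition is:
Bags: B1 = {0, 1, 2, 3, 4}
Tree: (single bag)
A single bag containing all 5 vertices is trivially a valid decomposition of width 4. Conversely, {0, 1, 2, 3, 4} is a clique of size 5, and the vertices of any clique must share a bag in every tree decomposition; so some bag has ≥ 5 vertices and tw(G) ≥ 4. Therefore the treewidth is 4.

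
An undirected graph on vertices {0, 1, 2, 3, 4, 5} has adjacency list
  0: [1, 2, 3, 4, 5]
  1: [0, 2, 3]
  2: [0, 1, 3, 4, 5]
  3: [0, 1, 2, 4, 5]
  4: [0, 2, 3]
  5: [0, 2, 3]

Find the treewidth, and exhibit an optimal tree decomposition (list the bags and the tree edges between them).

Each bag holds 4 vertices, so the decomposition has width 3, which upper-bounds the treewidth. On the other hand G contains the 4-clique {0, 1, 2, 3}. A clique must lie in a single bag of any decomposition, so no decomposition can have width below 3. Hence tw(G) = 3 exactly.

Treewidth 3.
Bags: B1 = {0, 2, 3, 4}  B2 = {0, 2, 3, 5}  B3 = {0, 1, 2, 3}
Tree: B1–B2, B1–B3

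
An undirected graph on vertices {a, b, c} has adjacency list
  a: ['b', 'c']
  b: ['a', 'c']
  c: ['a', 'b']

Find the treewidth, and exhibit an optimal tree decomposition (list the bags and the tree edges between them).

With just one bag of size 3, the width is 3 − 1 = 2, so tw(G) ≤ 2. On the other hand G contains the 3-clique {a, b, c}. A clique must lie in a single bag of any decomposition, so no decomposition can have width below 2. Therefore the treewidth is 2.

Treewidth 2.
Bags: B1 = {a, b, c}
Tree: (single bag)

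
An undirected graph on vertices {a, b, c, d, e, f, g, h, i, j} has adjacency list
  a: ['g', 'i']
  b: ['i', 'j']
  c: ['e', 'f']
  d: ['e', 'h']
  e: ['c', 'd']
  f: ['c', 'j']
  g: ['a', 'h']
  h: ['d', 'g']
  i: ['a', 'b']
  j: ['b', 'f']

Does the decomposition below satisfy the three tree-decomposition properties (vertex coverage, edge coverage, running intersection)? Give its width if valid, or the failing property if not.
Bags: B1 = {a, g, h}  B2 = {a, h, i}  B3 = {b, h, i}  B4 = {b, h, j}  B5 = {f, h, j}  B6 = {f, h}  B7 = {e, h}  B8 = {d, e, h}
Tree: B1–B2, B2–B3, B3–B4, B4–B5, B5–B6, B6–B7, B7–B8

No — vertex c appears in no bag.

A tree decomposition must satisfy three properties: every vertex lies in some bag; for every edge, both endpoints lie together in some bag; and for every vertex, the bags containing it form a connected subtree. Here vertex c appears in no bag, so the decomposition is invalid.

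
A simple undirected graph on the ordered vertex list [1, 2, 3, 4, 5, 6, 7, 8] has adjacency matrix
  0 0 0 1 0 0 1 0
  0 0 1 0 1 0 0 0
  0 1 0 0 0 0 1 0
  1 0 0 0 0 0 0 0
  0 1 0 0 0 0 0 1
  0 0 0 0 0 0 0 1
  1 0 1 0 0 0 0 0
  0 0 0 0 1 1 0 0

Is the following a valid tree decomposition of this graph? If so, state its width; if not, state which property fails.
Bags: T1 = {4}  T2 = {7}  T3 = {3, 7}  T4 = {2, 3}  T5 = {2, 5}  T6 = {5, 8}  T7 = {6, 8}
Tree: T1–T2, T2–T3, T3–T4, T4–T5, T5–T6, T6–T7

No — vertex 1 appears in no bag.

A tree decomposition must satisfy three properties: every vertex lies in some bag; for every edge, both endpoints lie together in some bag; and for every vertex, the bags containing it form a connected subtree. Here vertex 1 appears in no bag, so the decomposition is invalid.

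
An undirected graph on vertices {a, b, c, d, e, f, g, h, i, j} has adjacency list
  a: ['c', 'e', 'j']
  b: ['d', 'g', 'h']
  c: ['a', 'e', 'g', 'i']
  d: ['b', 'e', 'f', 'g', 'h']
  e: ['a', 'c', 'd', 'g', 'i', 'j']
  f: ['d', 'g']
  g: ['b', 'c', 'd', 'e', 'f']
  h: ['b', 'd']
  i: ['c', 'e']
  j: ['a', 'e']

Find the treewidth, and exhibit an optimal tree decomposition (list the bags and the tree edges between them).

Every bag has size at most 3, so the width is 3 − 1 = 2 and tw(G) ≤ 2. Conversely, {d, e, g} is a clique of size 3, and the vertices of any clique must share a bag in every tree decomposition; so some bag has ≥ 3 vertices and tw(G) ≥ 2. Therefore the treewidth is 2.

Treewidth 2.
One such decomposition:
Bags: B1 = {d, e, g}  B2 = {c, e, g}  B3 = {d, f, g}  B4 = {a, c, e}  B5 = {b, d, g}  B6 = {b, d, h}  B7 = {c, e, i}  B8 = {a, e, j}
Tree: B1–B2, B1–B3, B2–B4, B1–B5, B5–B6, B2–B7, B4–B8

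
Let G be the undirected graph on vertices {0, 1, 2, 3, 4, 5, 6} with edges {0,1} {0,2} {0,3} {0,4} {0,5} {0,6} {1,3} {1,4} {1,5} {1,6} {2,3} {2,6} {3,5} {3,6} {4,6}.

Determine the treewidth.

A width-3 tree decomposition is:
Bags: B1 = {0, 1, 3, 6}  B2 = {0, 2, 3, 6}  B3 = {0, 1, 3, 5}  B4 = {0, 1, 4, 6}
Tree: B1–B2, B1–B3, B1–B4
Each bag holds 4 vertices, so the decomposition has width 3, which upper-bounds the treewidth. On the other hand G contains the 4-clique {0, 1, 3, 5}. A clique must lie in a single bag of any decomposition, so no decomposition can have width below 3. Combining the bounds, tw(G) = 3.

3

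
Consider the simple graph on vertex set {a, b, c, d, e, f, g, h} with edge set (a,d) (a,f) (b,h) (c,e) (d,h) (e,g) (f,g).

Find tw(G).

A width-1 tree decomposition is:
Bags: B1 = {c, e}  B2 = {e, g}  B3 = {f, g}  B4 = {a, f}  B5 = {a, d}  B6 = {d, h}  B7 = {b, h}
Tree: B1–B2, B2–B3, B3–B4, B4–B5, B5–B6, B6–B7
Each bag holds 2 vertices, so the decomposition has width 1, which upper-bounds the treewidth. Since G has at least one edge (e.g. c–e), it is not an edgeless graph, so tw(G) ≥ 1. The upper and lower bounds meet at 1, so that is the treewidth.

1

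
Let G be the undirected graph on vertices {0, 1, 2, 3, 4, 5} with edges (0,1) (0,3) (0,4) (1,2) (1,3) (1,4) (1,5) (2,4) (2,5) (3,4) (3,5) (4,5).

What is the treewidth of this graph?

A width-3 tree decomposition is:
Bags: B1 = {1, 3, 4, 5}  B2 = {1, 2, 4, 5}  B3 = {0, 1, 3, 4}
Tree: B1–B2, B1–B3
Each bag holds 4 vertices, so the decomposition has width 3, which upper-bounds the treewidth. For the lower bound, the 4 vertices {1, 2, 4, 5} are pairwise adjacent, and any tree decomposition puts a clique entirely inside one bag — forcing width ≥ 3. Combining the bounds, tw(G) = 3.

3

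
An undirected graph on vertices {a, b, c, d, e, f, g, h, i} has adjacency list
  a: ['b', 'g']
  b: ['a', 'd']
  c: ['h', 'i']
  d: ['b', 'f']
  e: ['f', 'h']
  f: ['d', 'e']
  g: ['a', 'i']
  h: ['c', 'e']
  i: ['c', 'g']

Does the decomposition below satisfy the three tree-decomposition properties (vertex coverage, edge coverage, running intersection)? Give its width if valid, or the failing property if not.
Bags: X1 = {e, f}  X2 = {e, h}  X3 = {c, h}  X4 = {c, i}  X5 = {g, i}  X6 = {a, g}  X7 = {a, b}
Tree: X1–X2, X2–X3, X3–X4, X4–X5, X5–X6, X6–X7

A tree decomposition must satisfy three properties: every vertex lies in some bag; for every edge, both endpoints lie together in some bag; and for every vertex, the bags containing it form a connected subtree. Here vertex d appears in no bag, so the decomposition is invalid.

No — vertex d appears in no bag.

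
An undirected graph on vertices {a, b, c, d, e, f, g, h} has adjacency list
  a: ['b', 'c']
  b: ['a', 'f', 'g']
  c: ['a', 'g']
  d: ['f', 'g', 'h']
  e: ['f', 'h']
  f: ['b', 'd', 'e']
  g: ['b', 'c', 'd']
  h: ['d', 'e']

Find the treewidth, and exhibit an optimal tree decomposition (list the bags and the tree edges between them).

Each bag holds 3 vertices, so the decomposition has width 2, which upper-bounds the treewidth. For the lower bound, G contains the cycle a–c–g–b–a, so G is not a forest; only forests have treewidth ≤ 1, hence tw(G) ≥ 2. The upper and lower bounds meet at 2, so that is the treewidth.

Treewidth 2.
One optimal decomposition is:
Bags: B1 = {a, b, c}  B2 = {b, c, g}  B3 = {b, f, g}  B4 = {d, f, g}  B5 = {d, e, f}  B6 = {d, e, h}
Tree: B1–B2, B2–B3, B3–B4, B4–B5, B5–B6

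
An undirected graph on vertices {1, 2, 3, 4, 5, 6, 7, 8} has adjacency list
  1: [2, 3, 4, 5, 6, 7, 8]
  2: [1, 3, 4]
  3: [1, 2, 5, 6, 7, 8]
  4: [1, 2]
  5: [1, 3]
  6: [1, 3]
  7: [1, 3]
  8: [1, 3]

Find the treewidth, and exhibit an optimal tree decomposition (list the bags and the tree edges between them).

Treewidth 2.
Bags: B1 = {1, 3, 5}  B2 = {1, 3, 6}  B3 = {1, 2, 3}  B4 = {1, 3, 8}  B5 = {1, 2, 4}  B6 = {1, 3, 7}
Tree: B1–B2, B1–B3, B2–B4, B3–B5, B4–B6

Each bag holds 3 vertices, so the decomposition has width 2, which upper-bounds the treewidth. On the other hand G contains the 3-clique {1, 2, 3}. A clique must lie in a single bag of any decomposition, so no decomposition can have width below 2. Therefore the treewidth is 2.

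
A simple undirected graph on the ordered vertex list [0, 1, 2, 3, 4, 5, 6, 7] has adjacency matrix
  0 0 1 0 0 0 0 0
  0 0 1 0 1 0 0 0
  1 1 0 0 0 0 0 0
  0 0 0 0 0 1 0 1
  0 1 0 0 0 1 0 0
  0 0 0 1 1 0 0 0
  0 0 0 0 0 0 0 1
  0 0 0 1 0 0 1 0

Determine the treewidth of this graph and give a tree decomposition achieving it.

Every bag has size at most 2, so the width is 2 − 1 = 1 and tw(G) ≤ 1. G has an edge, so its treewidth is at least 1. Hence tw(G) = 1 exactly.

Treewidth 1.
One such decomposition:
Bags: B1 = {0, 2}  B2 = {1, 2}  B3 = {1, 4}  B4 = {4, 5}  B5 = {3, 5}  B6 = {3, 7}  B7 = {6, 7}
Tree: B1–B2, B2–B3, B3–B4, B4–B5, B5–B6, B6–B7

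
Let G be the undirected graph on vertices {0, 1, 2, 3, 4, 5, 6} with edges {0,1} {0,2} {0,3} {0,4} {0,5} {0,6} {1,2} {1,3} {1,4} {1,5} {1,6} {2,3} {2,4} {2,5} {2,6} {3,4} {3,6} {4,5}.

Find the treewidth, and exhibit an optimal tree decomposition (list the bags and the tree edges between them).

The largest bag has 5 vertices, giving width 4; this decomposition certifies tw(G) ≤ 4. For the lower bound, the 5 vertices {0, 1, 2, 3, 4} are pairwise adjacent, and any tree decomposition puts a clique entirely inside one bag — forcing width ≥ 4. The upper and lower bounds meet at 4, so that is the treewidth.

Treewidth 4.
One such decomposition:
Bags: B1 = {0, 1, 2, 3, 4}  B2 = {0, 1, 2, 3, 6}  B3 = {0, 1, 2, 4, 5}
Tree: B1–B2, B1–B3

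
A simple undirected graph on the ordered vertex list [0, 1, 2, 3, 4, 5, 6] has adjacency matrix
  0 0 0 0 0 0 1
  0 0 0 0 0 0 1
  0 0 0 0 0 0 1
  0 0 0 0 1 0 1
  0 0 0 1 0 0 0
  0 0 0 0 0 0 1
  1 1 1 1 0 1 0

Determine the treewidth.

1

A width-1 tree decomposition is:
Bags: B1 = {3, 6}  B2 = {3, 4}  B3 = {2, 6}  B4 = {1, 6}  B5 = {5, 6}  B6 = {0, 6}
Tree: B1–B2, B1–B3, B3–B4, B4–B5, B1–B6
Each bag holds 2 vertices, so the decomposition has width 1, which upper-bounds the treewidth. Any graph with an edge has treewidth ≥ 1, and G has the edge 3–6. Combining the bounds, tw(G) = 1.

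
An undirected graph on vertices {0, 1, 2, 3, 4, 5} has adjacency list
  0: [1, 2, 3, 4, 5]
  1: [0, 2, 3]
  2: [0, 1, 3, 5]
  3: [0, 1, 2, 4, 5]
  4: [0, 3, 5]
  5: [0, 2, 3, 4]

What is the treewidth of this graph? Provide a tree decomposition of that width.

Treewidth 3.
Bags: B1 = {0, 1, 2, 3}  B2 = {0, 2, 3, 5}  B3 = {0, 3, 4, 5}
Tree: B1–B2, B2–B3

The largest bag has 4 vertices, giving width 3; this decomposition certifies tw(G) ≤ 3. Conversely, {0, 1, 2, 3} is a clique of size 4, and the vertices of any clique must share a bag in every tree decomposition; so some bag has ≥ 4 vertices and tw(G) ≥ 3. Hence tw(G) = 3 exactly.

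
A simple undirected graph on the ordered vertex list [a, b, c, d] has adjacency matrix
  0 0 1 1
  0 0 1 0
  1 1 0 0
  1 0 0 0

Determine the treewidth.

1

A width-1 tree decomposition is:
Bags: B1 = {b, c}  B2 = {a, c}  B3 = {a, d}
Tree: B1–B2, B2–B3
The largest bag has 2 vertices, giving width 1; this decomposition certifies tw(G) ≤ 1. Any graph with an edge has treewidth ≥ 1, and G has the edge b–c. Combining the bounds, tw(G) = 1.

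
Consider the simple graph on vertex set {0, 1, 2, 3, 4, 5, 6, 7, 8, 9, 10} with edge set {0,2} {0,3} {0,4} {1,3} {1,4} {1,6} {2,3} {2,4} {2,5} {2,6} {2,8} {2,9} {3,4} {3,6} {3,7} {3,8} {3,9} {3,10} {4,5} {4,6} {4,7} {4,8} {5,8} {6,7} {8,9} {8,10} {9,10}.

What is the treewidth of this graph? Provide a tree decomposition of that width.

The largest bag has 4 vertices, giving width 3; this decomposition certifies tw(G) ≤ 3. On the other hand G contains the 4-clique {3, 8, 9, 10}. A clique must lie in a single bag of any decomposition, so no decomposition can have width below 3. Therefore the treewidth is 3.

Treewidth 3.
One such decomposition:
Bags: B1 = {2, 3, 4, 6}  B2 = {0, 2, 3, 4}  B3 = {2, 3, 4, 8}  B4 = {3, 4, 6, 7}  B5 = {2, 3, 8, 9}  B6 = {1, 3, 4, 6}  B7 = {2, 4, 5, 8}  B8 = {3, 8, 9, 10}
Tree: B1–B2, B2–B3, B1–B4, B3–B5, B4–B6, B3–B7, B5–B8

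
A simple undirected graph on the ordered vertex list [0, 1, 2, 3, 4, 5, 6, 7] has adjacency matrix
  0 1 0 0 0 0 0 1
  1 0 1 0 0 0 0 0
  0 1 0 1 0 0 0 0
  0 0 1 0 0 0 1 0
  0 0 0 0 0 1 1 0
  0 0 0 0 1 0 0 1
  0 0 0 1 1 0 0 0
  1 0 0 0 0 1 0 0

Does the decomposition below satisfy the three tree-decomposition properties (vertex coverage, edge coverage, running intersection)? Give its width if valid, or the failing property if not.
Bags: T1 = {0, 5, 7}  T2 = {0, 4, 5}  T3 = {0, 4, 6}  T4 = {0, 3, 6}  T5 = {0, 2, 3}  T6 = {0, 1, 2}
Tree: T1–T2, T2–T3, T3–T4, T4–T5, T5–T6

Yes; width 2.

Every vertex of G appears in some bag (union = {0, 1, 2, 3, 4, 5, 6, 7}); every edge is covered by a bag; and for each vertex v the set of bags containing v is connected in the bag tree. The decomposition is therefore valid. The largest bag has 3 vertices, so the width is 2.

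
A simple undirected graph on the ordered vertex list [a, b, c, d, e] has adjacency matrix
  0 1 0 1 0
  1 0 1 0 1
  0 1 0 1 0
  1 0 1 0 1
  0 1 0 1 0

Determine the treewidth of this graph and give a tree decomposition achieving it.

The largest bag has 3 vertices, giving width 2; this decomposition certifies tw(G) ≤ 2. Since a–d–c–b–a is a cycle in G, G is not acyclic. Forests are exactly the graphs of treewidth ≤ 1, so tw(G) ≥ 2. The upper and lower bounds meet at 2, so that is the treewidth.

Treewidth 2.
One optimal decomposition is:
Bags: B1 = {a, b, d}  B2 = {b, c, d}  B3 = {b, d, e}
Tree: B1–B2, B2–B3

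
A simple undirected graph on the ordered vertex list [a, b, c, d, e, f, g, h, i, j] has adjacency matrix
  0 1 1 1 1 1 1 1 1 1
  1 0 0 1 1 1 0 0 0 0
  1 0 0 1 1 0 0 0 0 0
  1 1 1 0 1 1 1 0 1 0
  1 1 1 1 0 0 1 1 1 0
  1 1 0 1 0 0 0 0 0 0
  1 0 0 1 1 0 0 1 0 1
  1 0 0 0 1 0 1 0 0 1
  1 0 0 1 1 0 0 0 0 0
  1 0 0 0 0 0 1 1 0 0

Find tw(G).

3

A width-3 tree decomposition is:
Bags: B1 = {a, e, g, h}  B2 = {a, d, e, g}  B3 = {a, b, d, e}  B4 = {a, b, d, f}  B5 = {a, d, e, i}  B6 = {a, c, d, e}  B7 = {a, g, h, j}
Tree: B1–B2, B2–B3, B3–B4, B2–B5, B5–B6, B1–B7
Each bag holds 4 vertices, so the decomposition has width 3, which upper-bounds the treewidth. Conversely, {a, d, e, g} is a clique of size 4, and the vertices of any clique must share a bag in every tree decomposition; so some bag has ≥ 4 vertices and tw(G) ≥ 3. The upper and lower bounds meet at 3, so that is the treewidth.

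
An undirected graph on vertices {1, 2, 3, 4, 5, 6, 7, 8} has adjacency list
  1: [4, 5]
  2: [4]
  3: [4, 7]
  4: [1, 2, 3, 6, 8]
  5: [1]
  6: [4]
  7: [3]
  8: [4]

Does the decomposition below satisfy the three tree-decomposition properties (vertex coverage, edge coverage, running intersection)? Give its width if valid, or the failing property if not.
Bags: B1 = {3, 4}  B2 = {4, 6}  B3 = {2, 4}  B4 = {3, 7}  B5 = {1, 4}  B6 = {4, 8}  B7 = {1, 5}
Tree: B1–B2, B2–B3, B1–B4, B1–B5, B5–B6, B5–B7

Every vertex of G appears in some bag (union = {1, 2, 3, 4, 5, 6, 7, 8}); every edge is covered by a bag; and for each vertex v the set of bags containing v is connected in the bag tree. The decomposition is therefore valid. The largest bag has 2 vertices, so the width is 1.

Yes; width 1.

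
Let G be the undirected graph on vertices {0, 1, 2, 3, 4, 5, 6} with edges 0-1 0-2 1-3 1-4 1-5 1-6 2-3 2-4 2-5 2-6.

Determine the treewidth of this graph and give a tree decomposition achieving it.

Treewidth 2.
One optimal decomposition is:
Bags: B1 = {1, 2, 4}  B2 = {1, 2, 5}  B3 = {0, 1, 2}  B4 = {1, 2, 3}  B5 = {1, 2, 6}
Tree: B1–B2, B2–B3, B3–B4, B4–B5

Each bag holds 3 vertices, so the decomposition has width 2, which upper-bounds the treewidth. For the lower bound, G contains the cycle 2–4–1–5–2, so G is not a forest; only forests have treewidth ≤ 1, hence tw(G) ≥ 2. Therefore the treewidth is 2.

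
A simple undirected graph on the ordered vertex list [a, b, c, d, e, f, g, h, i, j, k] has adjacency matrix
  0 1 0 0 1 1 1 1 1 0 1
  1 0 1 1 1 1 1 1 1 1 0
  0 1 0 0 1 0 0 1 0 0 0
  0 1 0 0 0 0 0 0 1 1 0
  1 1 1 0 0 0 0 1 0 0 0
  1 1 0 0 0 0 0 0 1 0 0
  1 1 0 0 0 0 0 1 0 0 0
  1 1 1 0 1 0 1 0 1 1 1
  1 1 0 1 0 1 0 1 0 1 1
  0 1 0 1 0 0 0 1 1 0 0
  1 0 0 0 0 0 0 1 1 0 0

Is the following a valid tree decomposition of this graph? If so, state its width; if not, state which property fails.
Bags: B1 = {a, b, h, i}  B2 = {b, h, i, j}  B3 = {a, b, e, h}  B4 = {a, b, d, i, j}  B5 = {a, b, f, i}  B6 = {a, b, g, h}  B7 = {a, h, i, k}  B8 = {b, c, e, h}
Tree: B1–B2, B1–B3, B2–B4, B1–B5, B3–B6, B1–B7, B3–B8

A tree decomposition must satisfy three properties: every vertex lies in some bag; for every edge, both endpoints lie together in some bag; and for every vertex, the bags containing it form a connected subtree. Here bags containing vertex a are not connected in the tree, so the decomposition is invalid.

No — bags containing vertex a are not connected in the tree.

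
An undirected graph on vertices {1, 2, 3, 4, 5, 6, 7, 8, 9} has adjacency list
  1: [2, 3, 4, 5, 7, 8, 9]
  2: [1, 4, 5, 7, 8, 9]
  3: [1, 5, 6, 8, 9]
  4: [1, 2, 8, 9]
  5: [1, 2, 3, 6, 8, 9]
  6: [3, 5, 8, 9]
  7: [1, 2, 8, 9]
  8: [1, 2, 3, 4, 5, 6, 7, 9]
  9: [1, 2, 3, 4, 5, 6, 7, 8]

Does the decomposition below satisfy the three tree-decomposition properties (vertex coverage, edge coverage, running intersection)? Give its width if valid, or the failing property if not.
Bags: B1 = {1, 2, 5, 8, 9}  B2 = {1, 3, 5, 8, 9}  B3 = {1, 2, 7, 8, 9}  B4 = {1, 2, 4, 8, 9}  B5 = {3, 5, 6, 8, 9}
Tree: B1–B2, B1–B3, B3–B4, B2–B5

Yes; width 4.

Checking the three conditions: (i) the bags cover all of {1, 2, 3, 4, 5, 6, 7, 8, 9}; (ii) for each edge, some bag contains both endpoints; (iii) the bags containing any fixed vertex form a subtree. All hold, so the decomposition is valid with width 5 − 1 = 4.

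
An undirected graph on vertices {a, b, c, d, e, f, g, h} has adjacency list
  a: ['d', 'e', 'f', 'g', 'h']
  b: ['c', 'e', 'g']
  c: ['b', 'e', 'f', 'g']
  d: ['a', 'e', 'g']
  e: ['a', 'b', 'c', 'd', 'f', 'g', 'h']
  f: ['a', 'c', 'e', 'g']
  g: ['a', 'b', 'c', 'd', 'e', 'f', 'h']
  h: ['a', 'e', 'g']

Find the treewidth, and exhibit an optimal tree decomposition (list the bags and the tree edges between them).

Every bag has size at most 4, so the width is 4 − 1 = 3 and tw(G) ≤ 3. On the other hand G contains the 4-clique {c, e, f, g}. A clique must lie in a single bag of any decomposition, so no decomposition can have width below 3. The upper and lower bounds meet at 3, so that is the treewidth.

Treewidth 3.
One optimal decomposition is:
Bags: B1 = {a, e, f, g}  B2 = {c, e, f, g}  B3 = {a, d, e, g}  B4 = {b, c, e, g}  B5 = {a, e, g, h}
Tree: B1–B2, B1–B3, B2–B4, B1–B5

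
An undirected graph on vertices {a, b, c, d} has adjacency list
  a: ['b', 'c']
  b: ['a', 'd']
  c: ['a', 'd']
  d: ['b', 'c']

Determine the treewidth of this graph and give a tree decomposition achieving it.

The largest bag has 3 vertices, giving width 2; this decomposition certifies tw(G) ≤ 2. The edges c–a–b–d–c form a cycle, so G is not a tree and its treewidth is at least 2. The upper and lower bounds meet at 2, so that is the treewidth.

Treewidth 2.
One optimal decomposition is:
Bags: B1 = {a, b, c}  B2 = {b, c, d}
Tree: B1–B2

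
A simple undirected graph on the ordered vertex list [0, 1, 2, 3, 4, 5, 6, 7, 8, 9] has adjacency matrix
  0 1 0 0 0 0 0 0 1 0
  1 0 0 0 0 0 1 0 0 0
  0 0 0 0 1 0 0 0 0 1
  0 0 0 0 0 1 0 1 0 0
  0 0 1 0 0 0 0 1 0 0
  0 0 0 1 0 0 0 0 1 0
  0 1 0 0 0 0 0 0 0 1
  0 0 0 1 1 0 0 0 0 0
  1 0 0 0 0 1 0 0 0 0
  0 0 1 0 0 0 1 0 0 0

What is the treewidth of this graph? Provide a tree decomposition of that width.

Treewidth 2.
Bags: B1 = {2, 4, 9}  B2 = {4, 7, 9}  B3 = {3, 7, 9}  B4 = {3, 5, 9}  B5 = {5, 8, 9}  B6 = {0, 8, 9}  B7 = {0, 1, 9}  B8 = {1, 6, 9}
Tree: B1–B2, B2–B3, B3–B4, B4–B5, B5–B6, B6–B7, B7–B8

The largest bag has 3 vertices, giving width 2; this decomposition certifies tw(G) ≤ 2. Since 9–2–4–7–3–5–8–0–1–6–9 is a cycle in G, G is not acyclic. Forests are exactly the graphs of treewidth ≤ 1, so tw(G) ≥ 2. Hence tw(G) = 2 exactly.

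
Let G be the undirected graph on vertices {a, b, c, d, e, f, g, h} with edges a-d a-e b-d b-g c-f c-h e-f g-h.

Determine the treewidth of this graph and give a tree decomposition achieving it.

Treewidth 2.
Bags: B1 = {c, g, h}  B2 = {b, c, g}  B3 = {b, c, d}  B4 = {a, c, d}  B5 = {a, c, e}  B6 = {c, e, f}
Tree: B1–B2, B2–B3, B3–B4, B4–B5, B5–B6

The largest bag has 3 vertices, giving width 2; this decomposition certifies tw(G) ≤ 2. Since c–h–g–b–d–a–e–f–c is a cycle in G, G is not acyclic. Forests are exactly the graphs of treewidth ≤ 1, so tw(G) ≥ 2. Hence tw(G) = 2 exactly.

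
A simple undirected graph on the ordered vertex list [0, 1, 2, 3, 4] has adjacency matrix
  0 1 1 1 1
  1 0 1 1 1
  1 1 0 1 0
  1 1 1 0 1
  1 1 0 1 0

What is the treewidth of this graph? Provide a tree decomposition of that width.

Each bag holds 4 vertices, so the decomposition has width 3, which upper-bounds the treewidth. On the other hand G contains the 4-clique {0, 1, 2, 3}. A clique must lie in a single bag of any decomposition, so no decomposition can have width below 3. Hence tw(G) = 3 exactly.

Treewidth 3.
Bags: B1 = {0, 1, 2, 3}  B2 = {0, 1, 3, 4}
Tree: B1–B2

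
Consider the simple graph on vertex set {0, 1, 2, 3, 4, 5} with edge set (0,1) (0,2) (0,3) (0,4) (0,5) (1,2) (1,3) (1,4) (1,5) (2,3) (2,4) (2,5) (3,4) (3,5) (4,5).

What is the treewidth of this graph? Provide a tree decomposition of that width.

Treewidth 5.
Bags: B1 = {0, 1, 2, 3, 4, 5}
Tree: (single bag)

A single bag containing all 6 vertices is trivially a valid decomposition of width 5. On the other hand G contains the 6-clique {0, 1, 2, 3, 4, 5}. A clique must lie in a single bag of any decomposition, so no decomposition can have width below 5. Combining the bounds, tw(G) = 5.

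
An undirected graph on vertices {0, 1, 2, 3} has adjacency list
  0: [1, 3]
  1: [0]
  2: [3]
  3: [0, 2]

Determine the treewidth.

1

A width-1 tree decomposition is:
Bags: B1 = {0, 1}  B2 = {0, 3}  B3 = {2, 3}
Tree: B1–B2, B2–B3
Every bag has size at most 2, so the width is 2 − 1 = 1 and tw(G) ≤ 1. Any graph with an edge has treewidth ≥ 1, and G has the edge 1–0. Combining the bounds, tw(G) = 1.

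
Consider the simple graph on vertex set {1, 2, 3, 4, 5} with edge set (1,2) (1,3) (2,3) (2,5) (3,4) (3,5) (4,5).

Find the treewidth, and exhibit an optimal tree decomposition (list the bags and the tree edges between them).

Treewidth 2.
One such decomposition:
Bags: B1 = {2, 3, 5}  B2 = {1, 2, 3}  B3 = {3, 4, 5}
Tree: B1–B2, B1–B3

Each bag holds 3 vertices, so the decomposition has width 2, which upper-bounds the treewidth. Conversely, {1, 2, 3} is a clique of size 3, and the vertices of any clique must share a bag in every tree decomposition; so some bag has ≥ 3 vertices and tw(G) ≥ 2. Combining the bounds, tw(G) = 2.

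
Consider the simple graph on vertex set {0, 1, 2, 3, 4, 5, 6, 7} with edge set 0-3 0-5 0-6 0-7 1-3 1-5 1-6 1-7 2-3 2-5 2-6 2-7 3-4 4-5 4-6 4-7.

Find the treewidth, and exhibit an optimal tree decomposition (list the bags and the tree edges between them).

Every bag has size at most 5, so the width is 5 − 1 = 4 and tw(G) ≤ 4. For the lower bound: the 5 vertex sets {1,6}, {3,4}, {0,7}, {5}, {2} are disjoint, each induces a connected subgraph, and every pair is joined by at least one edge of G. Contracting each set to a single vertex therefore yields K_{5} as a minor, and since treewidth is minor-monotone, tw(G) ≥ tw(K_{5}) = 4. Combining the bounds, tw(G) = 4.

Treewidth 4.
Bags: B1 = {1, 3, 5, 6, 7}  B2 = {3, 4, 5, 6, 7}  B3 = {0, 3, 5, 6, 7}  B4 = {2, 3, 5, 6, 7}
Tree: B1–B2, B2–B3, B3–B4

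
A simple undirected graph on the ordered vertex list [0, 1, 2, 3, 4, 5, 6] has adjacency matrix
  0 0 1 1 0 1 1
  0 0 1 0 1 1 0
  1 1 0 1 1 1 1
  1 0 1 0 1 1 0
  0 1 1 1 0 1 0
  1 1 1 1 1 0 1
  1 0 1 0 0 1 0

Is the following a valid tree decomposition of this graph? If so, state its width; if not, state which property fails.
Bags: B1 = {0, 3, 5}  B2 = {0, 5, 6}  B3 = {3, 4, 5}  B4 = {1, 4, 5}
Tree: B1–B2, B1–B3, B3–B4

No — vertex 2 appears in no bag.

A tree decomposition must satisfy three properties: every vertex lies in some bag; for every edge, both endpoints lie together in some bag; and for every vertex, the bags containing it form a connected subtree. Here vertex 2 appears in no bag, so the decomposition is invalid.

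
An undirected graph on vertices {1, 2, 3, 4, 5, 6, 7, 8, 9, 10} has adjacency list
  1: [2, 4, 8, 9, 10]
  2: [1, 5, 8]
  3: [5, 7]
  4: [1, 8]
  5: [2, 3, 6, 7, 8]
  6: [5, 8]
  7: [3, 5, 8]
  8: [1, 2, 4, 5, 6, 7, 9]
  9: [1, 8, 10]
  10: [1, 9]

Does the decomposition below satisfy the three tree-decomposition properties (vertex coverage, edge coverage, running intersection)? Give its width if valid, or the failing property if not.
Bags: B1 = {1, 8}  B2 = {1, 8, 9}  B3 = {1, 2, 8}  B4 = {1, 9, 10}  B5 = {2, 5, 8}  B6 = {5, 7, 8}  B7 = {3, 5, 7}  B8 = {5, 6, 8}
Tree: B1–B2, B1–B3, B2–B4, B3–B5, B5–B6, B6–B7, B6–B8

No — vertex 4 appears in no bag.

A tree decomposition must satisfy three properties: every vertex lies in some bag; for every edge, both endpoints lie together in some bag; and for every vertex, the bags containing it form a connected subtree. Here vertex 4 appears in no bag, so the decomposition is invalid.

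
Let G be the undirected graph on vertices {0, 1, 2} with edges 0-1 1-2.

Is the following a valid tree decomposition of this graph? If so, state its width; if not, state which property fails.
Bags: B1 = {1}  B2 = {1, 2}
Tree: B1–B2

No — vertex 0 appears in no bag.

A tree decomposition must satisfy three properties: every vertex lies in some bag; for every edge, both endpoints lie together in some bag; and for every vertex, the bags containing it form a connected subtree. Here vertex 0 appears in no bag, so the decomposition is invalid.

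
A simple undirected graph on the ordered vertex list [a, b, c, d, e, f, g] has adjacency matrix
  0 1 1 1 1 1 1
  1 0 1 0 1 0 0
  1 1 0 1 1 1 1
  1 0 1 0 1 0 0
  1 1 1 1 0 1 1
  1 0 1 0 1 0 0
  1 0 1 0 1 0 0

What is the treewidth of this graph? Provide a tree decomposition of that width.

Each bag holds 4 vertices, so the decomposition has width 3, which upper-bounds the treewidth. Conversely, {a, c, d, e} is a clique of size 4, and the vertices of any clique must share a bag in every tree decomposition; so some bag has ≥ 4 vertices and tw(G) ≥ 3. Therefore the treewidth is 3.

Treewidth 3.
One optimal decomposition is:
Bags: B1 = {a, c, d, e}  B2 = {a, c, e, f}  B3 = {a, b, c, e}  B4 = {a, c, e, g}
Tree: B1–B2, B1–B3, B2–B4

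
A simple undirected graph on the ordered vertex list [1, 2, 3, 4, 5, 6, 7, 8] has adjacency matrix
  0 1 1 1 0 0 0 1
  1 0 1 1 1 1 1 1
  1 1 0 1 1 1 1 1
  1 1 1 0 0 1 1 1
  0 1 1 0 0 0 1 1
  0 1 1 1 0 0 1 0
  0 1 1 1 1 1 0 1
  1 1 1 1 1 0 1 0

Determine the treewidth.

4

A width-4 tree decomposition is:
Bags: B1 = {2, 3, 4, 6, 7}  B2 = {2, 3, 4, 7, 8}  B3 = {2, 3, 5, 7, 8}  B4 = {1, 2, 3, 4, 8}
Tree: B1–B2, B2–B3, B2–B4
The largest bag has 5 vertices, giving width 4; this decomposition certifies tw(G) ≤ 4. For the lower bound, the 5 vertices {1, 2, 3, 4, 8} are pairwise adjacent, and any tree decomposition puts a clique entirely inside one bag — forcing width ≥ 4. Combining the bounds, tw(G) = 4.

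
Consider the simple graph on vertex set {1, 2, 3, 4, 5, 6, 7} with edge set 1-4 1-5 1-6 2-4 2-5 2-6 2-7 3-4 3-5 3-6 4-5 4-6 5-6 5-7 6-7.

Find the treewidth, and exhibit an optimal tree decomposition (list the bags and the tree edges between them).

Each bag holds 4 vertices, so the decomposition has width 3, which upper-bounds the treewidth. Conversely, {1, 4, 5, 6} is a clique of size 4, and the vertices of any clique must share a bag in every tree decomposition; so some bag has ≥ 4 vertices and tw(G) ≥ 3. Combining the bounds, tw(G) = 3.

Treewidth 3.
One such decomposition:
Bags: B1 = {3, 4, 5, 6}  B2 = {2, 4, 5, 6}  B3 = {2, 5, 6, 7}  B4 = {1, 4, 5, 6}
Tree: B1–B2, B2–B3, B1–B4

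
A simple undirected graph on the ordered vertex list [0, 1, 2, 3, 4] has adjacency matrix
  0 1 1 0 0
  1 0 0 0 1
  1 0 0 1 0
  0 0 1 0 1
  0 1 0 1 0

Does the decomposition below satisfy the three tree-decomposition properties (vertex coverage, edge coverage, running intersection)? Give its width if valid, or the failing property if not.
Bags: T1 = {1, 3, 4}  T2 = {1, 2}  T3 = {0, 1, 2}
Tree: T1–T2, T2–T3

A tree decomposition must satisfy three properties: every vertex lies in some bag; for every edge, both endpoints lie together in some bag; and for every vertex, the bags containing it form a connected subtree. Here edge (3,2) lies in no bag, so the decomposition is invalid.

No — edge (3,2) lies in no bag.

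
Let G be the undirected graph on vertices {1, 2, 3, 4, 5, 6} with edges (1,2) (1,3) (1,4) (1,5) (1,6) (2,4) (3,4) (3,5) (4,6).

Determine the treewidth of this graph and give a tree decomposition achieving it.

Treewidth 2.
One such decomposition:
Bags: B1 = {1, 3, 5}  B2 = {1, 3, 4}  B3 = {1, 4, 6}  B4 = {1, 2, 4}
Tree: B1–B2, B2–B3, B2–B4

Every bag has size at most 3, so the width is 3 − 1 = 2 and tw(G) ≤ 2. On the other hand G contains the 3-clique {1, 2, 4}. A clique must lie in a single bag of any decomposition, so no decomposition can have width below 2. Combining the bounds, tw(G) = 2.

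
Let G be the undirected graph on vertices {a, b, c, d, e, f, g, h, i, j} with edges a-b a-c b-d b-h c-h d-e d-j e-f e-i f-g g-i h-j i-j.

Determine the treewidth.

A width-2 tree decomposition is:
Bags: B1 = {a, b, c}  B2 = {b, c, h}  B3 = {b, d, h}  B4 = {d, h, j}  B5 = {d, e, j}  B6 = {e, i, j}  B7 = {e, f, i}  B8 = {f, g, i}
Tree: B1–B2, B2–B3, B3–B4, B4–B5, B5–B6, B6–B7, B7–B8
Each bag holds 3 vertices, so the decomposition has width 2, which upper-bounds the treewidth. The edges a–c–h–b–a form a cycle, so G is not a tree and its treewidth is at least 2. Combining the bounds, tw(G) = 2.

2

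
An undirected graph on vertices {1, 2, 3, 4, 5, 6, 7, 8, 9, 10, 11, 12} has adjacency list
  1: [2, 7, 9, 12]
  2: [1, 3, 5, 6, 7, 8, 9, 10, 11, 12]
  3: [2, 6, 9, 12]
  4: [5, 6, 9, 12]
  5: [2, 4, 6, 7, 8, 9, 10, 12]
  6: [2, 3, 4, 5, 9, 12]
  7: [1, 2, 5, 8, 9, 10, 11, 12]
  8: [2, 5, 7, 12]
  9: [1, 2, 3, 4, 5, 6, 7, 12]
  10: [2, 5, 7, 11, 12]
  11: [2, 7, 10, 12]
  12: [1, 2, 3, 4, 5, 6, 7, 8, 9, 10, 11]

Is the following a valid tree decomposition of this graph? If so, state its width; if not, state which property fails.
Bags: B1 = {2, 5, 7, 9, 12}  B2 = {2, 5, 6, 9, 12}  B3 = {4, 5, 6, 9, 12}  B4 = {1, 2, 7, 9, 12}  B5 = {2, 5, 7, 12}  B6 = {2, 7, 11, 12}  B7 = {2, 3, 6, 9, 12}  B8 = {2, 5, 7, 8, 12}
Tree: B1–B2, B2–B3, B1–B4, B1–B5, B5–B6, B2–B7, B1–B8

No — vertex 10 appears in no bag.

A tree decomposition must satisfy three properties: every vertex lies in some bag; for every edge, both endpoints lie together in some bag; and for every vertex, the bags containing it form a connected subtree. Here vertex 10 appears in no bag, so the decomposition is invalid.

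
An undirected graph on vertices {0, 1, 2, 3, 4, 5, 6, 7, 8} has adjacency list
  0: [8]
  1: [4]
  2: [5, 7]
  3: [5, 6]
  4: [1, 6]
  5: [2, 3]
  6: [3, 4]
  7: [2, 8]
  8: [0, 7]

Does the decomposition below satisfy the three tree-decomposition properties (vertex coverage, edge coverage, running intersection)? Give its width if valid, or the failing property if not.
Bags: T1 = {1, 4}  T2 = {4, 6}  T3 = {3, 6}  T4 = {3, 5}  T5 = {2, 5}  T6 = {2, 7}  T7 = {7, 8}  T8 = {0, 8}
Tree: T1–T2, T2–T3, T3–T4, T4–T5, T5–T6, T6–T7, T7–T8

Yes; width 1.

Checking the three conditions: (i) the bags cover all of {0, 1, 2, 3, 4, 5, 6, 7, 8}; (ii) for each edge, some bag contains both endpoints; (iii) the bags containing any fixed vertex form a subtree. All hold, so the decomposition is valid with width 2 − 1 = 1.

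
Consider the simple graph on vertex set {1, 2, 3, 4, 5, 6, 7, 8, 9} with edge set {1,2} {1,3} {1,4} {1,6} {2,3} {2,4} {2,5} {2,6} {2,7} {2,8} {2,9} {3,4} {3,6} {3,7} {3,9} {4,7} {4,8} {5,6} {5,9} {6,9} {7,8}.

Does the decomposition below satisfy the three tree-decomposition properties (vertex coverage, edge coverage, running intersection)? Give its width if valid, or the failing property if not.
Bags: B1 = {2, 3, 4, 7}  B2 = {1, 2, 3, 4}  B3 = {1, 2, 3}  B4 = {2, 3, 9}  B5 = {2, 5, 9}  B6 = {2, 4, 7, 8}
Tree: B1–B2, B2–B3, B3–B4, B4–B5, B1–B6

A tree decomposition must satisfy three properties: every vertex lies in some bag; for every edge, both endpoints lie together in some bag; and for every vertex, the bags containing it form a connected subtree. Here vertex 6 appears in no bag, so the decomposition is invalid.

No — vertex 6 appears in no bag.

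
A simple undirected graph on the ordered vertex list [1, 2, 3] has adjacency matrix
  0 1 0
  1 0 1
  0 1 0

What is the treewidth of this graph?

A width-1 tree decomposition is:
Bags: B1 = {1, 2}  B2 = {2, 3}
Tree: B1–B2
Each bag holds 2 vertices, so the decomposition has width 1, which upper-bounds the treewidth. Any graph with an edge has treewidth ≥ 1, and G has the edge 2–1. Hence tw(G) = 1 exactly.

1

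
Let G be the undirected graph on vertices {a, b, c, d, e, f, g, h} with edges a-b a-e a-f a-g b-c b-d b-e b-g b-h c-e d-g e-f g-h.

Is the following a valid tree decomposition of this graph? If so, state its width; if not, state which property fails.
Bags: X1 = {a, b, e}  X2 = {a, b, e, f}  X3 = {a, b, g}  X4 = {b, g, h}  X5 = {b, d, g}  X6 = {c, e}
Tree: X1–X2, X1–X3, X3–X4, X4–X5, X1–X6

No — edge (b,c) lies in no bag.

A tree decomposition must satisfy three properties: every vertex lies in some bag; for every edge, both endpoints lie together in some bag; and for every vertex, the bags containing it form a connected subtree. Here edge (b,c) lies in no bag, so the decomposition is invalid.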